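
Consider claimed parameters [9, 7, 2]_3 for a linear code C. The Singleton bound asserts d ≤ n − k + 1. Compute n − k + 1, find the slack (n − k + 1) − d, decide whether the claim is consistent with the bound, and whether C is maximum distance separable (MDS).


Singleton RHS = n − k + 1 = 3, slack = 1, bound satisfied, not MDS.

Singleton bound: d ≤ n − k + 1.
Here n = 9, k = 7, so n − k + 1 = 3.
Given d = 2, check d ≤ 3: YES.
Slack = (n − k + 1) − d = 1.
The code is NOT MDS (slack = 1 > 0).
Description: the claimed parameters are [9, 7, 2]_3; such a code would be non-MDS.


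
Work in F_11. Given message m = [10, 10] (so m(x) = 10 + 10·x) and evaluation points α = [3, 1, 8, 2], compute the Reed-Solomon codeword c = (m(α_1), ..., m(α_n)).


c = [7, 9, 2, 8]

Message polynomial: m(x) = 10 + 10·x (mod 11).
For each evaluation point α_i, compute m(α_i) mod 11:
  α_1 = 3: Horner steps 10 → 7, so m(3) = 7.
  α_2 = 1: Horner steps 10 → 9, so m(1) = 9.
  α_3 = 8: Horner steps 10 → 2, so m(8) = 2.
  α_4 = 2: Horner steps 10 → 8, so m(2) = 8.
Codeword c = [7, 9, 2, 8] ∈ F_11^4.


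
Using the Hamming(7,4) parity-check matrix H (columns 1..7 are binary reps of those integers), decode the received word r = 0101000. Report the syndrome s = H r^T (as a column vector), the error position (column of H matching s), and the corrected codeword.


s = (1, 1, 0)^T, error position = 6, corrected codeword c = 0101010

Compute s = H r^T mod 2 one row at a time:
  s_1 = 1 + 0 + 0 + 0 = 1 ≡ 1 (mod 2).
  s_2 = 1 + 0 + 0 + 0 = 1 ≡ 1 (mod 2).
  s_3 = 0 + 0 + 0 + 0 = 0 ≡ 0 (mod 2).
s = (1, 1, 0)^T — this equals column 6 of H (binary 110), so error is at position 6.
Correct: flip bit 6 of r = 0101000 to get c = 0101010.


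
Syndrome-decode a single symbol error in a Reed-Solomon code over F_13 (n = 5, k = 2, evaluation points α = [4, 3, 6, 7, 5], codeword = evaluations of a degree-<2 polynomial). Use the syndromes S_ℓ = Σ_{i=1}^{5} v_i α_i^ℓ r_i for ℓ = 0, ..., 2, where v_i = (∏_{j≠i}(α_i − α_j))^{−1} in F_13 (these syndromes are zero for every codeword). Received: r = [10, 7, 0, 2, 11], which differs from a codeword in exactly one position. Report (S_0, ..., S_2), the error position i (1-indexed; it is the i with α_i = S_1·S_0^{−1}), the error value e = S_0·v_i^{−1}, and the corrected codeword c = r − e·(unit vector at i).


S = (2, 8, 6), error at position 1, error magnitude e = 1, c = [9, 7, 0, 2, 11].

Step 1: column multipliers v_i = (∏_{j≠i}(α_i − α_j))^{−1} mod 13.
  i = 1 (α = 4): (4−3)(4−6)(4−7)(4−5) = 1·(−2)·(−3)·(−1) = −6 ≡ 7, so v_1 = 7^{−1} = 2 (mod 13).
  i = 2 (α = 3): (3−4)(3−6)(3−7)(3−5) = (−1)·(−3)·(−4)·(−2) = 24 ≡ 11, so v_2 = 11^{−1} = 6 (mod 13).
  i = 3 (α = 6): (6−4)(6−3)(6−7)(6−5) = 2·3·(−1)·1 = −6 ≡ 7, so v_3 = 7^{−1} = 2 (mod 13).
  i = 4 (α = 7): (7−4)(7−3)(7−6)(7−5) = 3·4·1·2 = 24 ≡ 11, so v_4 = 11^{−1} = 6 (mod 13).
  i = 5 (α = 5): (5−4)(5−3)(5−6)(5−7) = 1·2·(−1)·(−2) = 4 ≡ 4, so v_5 = 4^{−1} = 10 (mod 13).
  v = [2, 6, 2, 6, 10].
Step 2: syndromes of r = [10, 7, 0, 2, 11] (all sums mod 13).
  S_0 = Σ v_i r_i = 2·10 + 6·7 + 2·0 + 6·2 + 10·11 = 184 ≡ 2.
  S_1 = Σ v_i α_i r_i = 2·4·10 + 6·3·7 + 2·6·0 + 6·7·2 + 10·5·11 = 840 ≡ 8.
  α_i^2 mod 13 = [3, 9, 10, 10, 12].
  S_2 = Σ v_i α_i^2 r_i = 2·3·10 + 6·9·7 + 2·10·0 + 6·10·2 + 10·12·11 = 1878 ≡ 6.
  S = (2, 8, 6) ≠ 0, so r is not a codeword (an error is present).
Step 3: locate the error. For a single error e at position i, S_ℓ = v_i·e·α_i^ℓ, so α_err = S_1/S_0.
  S_0^{−1} = 2^{−1} = 7 (mod 13), so α_err = 8·7 = 56 ≡ 4 = α_1. Error position i = 1.
  Consistency check: S_2/S_1 = 6·5 = 30 ≡ 4 = α_err ✓ (single-error assumption holds).
Step 4: error magnitude e = S_0/v_1 = S_0·∏_{j≠1}(α_1 − α_j) = 2·7 = 14 ≡ 1 (mod 13).
Step 5: correct position 1: c_1 = r_1 − e = 10 − 1 ≡ 9 (mod 13). Hence c = [9, 7, 0, 2, 11].
  Check: interpolating c through the α_i gives m(x) = 1 + 2·x (degree < 2) with m(α_i) = c_i for every i, so c is indeed a codeword.


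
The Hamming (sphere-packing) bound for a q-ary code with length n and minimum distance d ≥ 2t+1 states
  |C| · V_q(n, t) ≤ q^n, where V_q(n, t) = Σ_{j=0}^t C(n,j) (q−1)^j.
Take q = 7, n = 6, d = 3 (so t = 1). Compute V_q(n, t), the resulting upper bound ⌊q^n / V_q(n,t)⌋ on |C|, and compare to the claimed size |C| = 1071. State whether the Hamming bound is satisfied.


V_q(n, t) = 37, q^n = 117649, Hamming bound = 3179, |C| = 1071 ≤ bound (satisfied).

Step 1: Compute V_q(n, t) = Σ_{j=0}^1 C(n, j) (q−1)^j.
  j = 0: C(6,0)·(6)^0 = 1·1 = 1.
  j = 1: C(6,1)·(6)^1 = 6·6 = 36.
  V_q(n, t) = 1 + 36 = 37.
Step 2: q^n = 7^6 = 117649.
Step 3: Hamming bound ⌊q^n / V_q(n,t)⌋ = ⌊117649/37⌋ = 3179.
Step 4: Compare |C| = 1071 to 3179: satisfied.
The claimed |C| lies below the Hamming bound.


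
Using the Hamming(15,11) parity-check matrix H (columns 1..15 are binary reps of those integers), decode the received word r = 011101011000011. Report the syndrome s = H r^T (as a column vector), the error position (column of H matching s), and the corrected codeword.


s = (0, 0, 1, 1)^T, error position = 3, corrected codeword c = 010101011000011

Compute s = H r^T mod 2 one row at a time:
  s_1 = 1 + 1 + 0 + 0 + 0 + 0 + 1 + 1 = 4 ≡ 0 (mod 2).
  s_2 = 1 + 0 + 1 + 0 + 0 + 0 + 1 + 1 = 4 ≡ 0 (mod 2).
  s_3 = 1 + 1 + 1 + 0 + 0 + 0 + 1 + 1 = 5 ≡ 1 (mod 2).
  s_4 = 0 + 1 + 0 + 0 + 1 + 0 + 0 + 1 = 3 ≡ 1 (mod 2).
s = (0, 0, 1, 1)^T — this equals column 3 of H (binary 0011), so error is at position 3.
Correct: flip bit 3 of r = 011101011000011 to get c = 010101011000011.


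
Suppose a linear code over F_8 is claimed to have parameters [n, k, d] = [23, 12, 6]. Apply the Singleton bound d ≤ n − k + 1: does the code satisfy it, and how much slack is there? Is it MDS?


Singleton RHS = n − k + 1 = 12, slack = 6, bound satisfied, not MDS.

Singleton bound: d ≤ n − k + 1.
Here n = 23, k = 12, so n − k + 1 = 12.
Given d = 6, check d ≤ 12: YES.
Slack = (n − k + 1) − d = 6.
The code is NOT MDS (slack = 6 > 0).
Description: the claimed parameters are [23, 12, 6]_8; such a code would be non-MDS.


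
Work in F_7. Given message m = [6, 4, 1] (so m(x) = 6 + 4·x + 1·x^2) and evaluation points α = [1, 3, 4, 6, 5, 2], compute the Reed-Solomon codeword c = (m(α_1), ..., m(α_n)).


c = [4, 6, 3, 3, 2, 4]

Message polynomial: m(x) = 6 + 4·x + 1·x^2 (mod 7).
For each evaluation point α_i, compute m(α_i) mod 7:
  α_1 = 1: Horner steps 1 → 5 → 4, so m(1) = 4.
  α_2 = 3: Horner steps 1 → 0 → 6, so m(3) = 6.
  α_3 = 4: Horner steps 1 → 1 → 3, so m(4) = 3.
  α_4 = 6: Horner steps 1 → 3 → 3, so m(6) = 3.
  α_5 = 5: Horner steps 1 → 2 → 2, so m(5) = 2.
  α_6 = 2: Horner steps 1 → 6 → 4, so m(2) = 4.
Codeword c = [4, 6, 3, 3, 2, 4] ∈ F_7^6.


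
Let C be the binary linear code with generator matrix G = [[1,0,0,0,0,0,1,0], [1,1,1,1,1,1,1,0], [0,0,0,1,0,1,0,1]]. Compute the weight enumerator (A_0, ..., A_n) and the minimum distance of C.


Weight distribution: A_0 = 1, A_2 = 1, A_3 = 1, A_4 = 1, A_5 = 2, A_6 = 1, A_7 = 1. Minimum distance d = 2.

Enumerate all 2^3 = 8 messages m ∈ F_2^3.
For each, compute codeword c = mG in F_2^8, then tally its weight.
  m = 000 → c = 00000000, weight = 0.
  m = 100 → c = 10000010, weight = 2.
  m = 010 → c = 11111110, weight = 7.
  m = 110 → c = 01111100, weight = 5.
  m = 001 → c = 00010101, weight = 3.
  m = 101 → c = 10010111, weight = 5.
  m = 011 → c = 11101011, weight = 6.
  m = 111 → c = 01101001, weight = 4.
Tally weights:
  weight 0: 1 codewords.
  weight 2: 1 codewords.
  weight 3: 1 codewords.
  weight 4: 1 codewords.
  weight 5: 2 codewords.
  weight 6: 1 codewords.
  weight 7: 1 codewords.
Minimum distance d = smallest w > 0 with A_w > 0 = 2.
Sanity: Σ A_w = 8 = 2^3 = 8 ✓.


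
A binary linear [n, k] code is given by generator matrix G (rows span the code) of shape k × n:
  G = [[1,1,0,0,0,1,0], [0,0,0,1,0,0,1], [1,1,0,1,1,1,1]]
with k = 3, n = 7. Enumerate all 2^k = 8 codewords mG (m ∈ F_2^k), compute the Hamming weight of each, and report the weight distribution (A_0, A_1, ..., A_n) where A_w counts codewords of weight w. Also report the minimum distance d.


Weight distribution: A_0 = 1, A_1 = 1, A_2 = 1, A_3 = 2, A_4 = 1, A_5 = 1, A_6 = 1. Minimum distance d = 1.

Enumerate all 2^3 = 8 messages m ∈ F_2^3.
For each, compute codeword c = mG in F_2^7, then tally its weight.
  m = 000 → c = 0000000, weight = 0.
  m = 100 → c = 1100010, weight = 3.
  m = 010 → c = 0001001, weight = 2.
  m = 110 → c = 1101011, weight = 5.
  m = 001 → c = 1101111, weight = 6.
  m = 101 → c = 0001101, weight = 3.
  m = 011 → c = 1100110, weight = 4.
  m = 111 → c = 0000100, weight = 1.
Tally weights:
  weight 0: 1 codewords.
  weight 1: 1 codewords.
  weight 2: 1 codewords.
  weight 3: 2 codewords.
  weight 4: 1 codewords.
  weight 5: 1 codewords.
  weight 6: 1 codewords.
Minimum distance d = smallest w > 0 with A_w > 0 = 1.
Sanity: Σ A_w = 8 = 2^3 = 8 ✓.


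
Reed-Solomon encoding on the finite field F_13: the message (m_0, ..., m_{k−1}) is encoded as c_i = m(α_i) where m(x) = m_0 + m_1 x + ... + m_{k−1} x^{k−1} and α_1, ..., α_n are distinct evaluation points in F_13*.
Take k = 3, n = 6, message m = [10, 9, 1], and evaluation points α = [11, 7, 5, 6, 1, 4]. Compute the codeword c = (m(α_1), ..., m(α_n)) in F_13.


c = [9, 5, 2, 9, 7, 10]

Message polynomial: m(x) = 10 + 9·x + 1·x^2 (mod 13).
For each evaluation point α_i, compute m(α_i) mod 13:
  α_1 = 11: Horner steps 1 → 7 → 9, so m(11) = 9.
  α_2 = 7: Horner steps 1 → 3 → 5, so m(7) = 5.
  α_3 = 5: Horner steps 1 → 1 → 2, so m(5) = 2.
  α_4 = 6: Horner steps 1 → 2 → 9, so m(6) = 9.
  α_5 = 1: Horner steps 1 → 10 → 7, so m(1) = 7.
  α_6 = 4: Horner steps 1 → 0 → 10, so m(4) = 10.
Codeword c = [9, 5, 2, 9, 7, 10] ∈ F_13^6.


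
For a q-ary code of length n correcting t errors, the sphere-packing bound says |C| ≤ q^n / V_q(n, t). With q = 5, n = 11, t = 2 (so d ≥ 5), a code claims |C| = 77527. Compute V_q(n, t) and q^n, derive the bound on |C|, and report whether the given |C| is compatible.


V_q(n, t) = 925, q^n = 48828125, Hamming bound = 52787, |C| = 77527 > bound (violated).

Step 1: Compute V_q(n, t) = Σ_{j=0}^2 C(n, j) (q−1)^j.
  j = 0: C(11,0)·(4)^0 = 1·1 = 1.
  j = 1: C(11,1)·(4)^1 = 11·4 = 44.
  j = 2: C(11,2)·(4)^2 = 55·16 = 880.
  V_q(n, t) = 1 + 44 + 880 = 925.
Step 2: q^n = 5^11 = 48828125.
Step 3: Hamming bound ⌊q^n / V_q(n,t)⌋ = ⌊48828125/925⌋ = 52787.
Step 4: Compare |C| = 77527 to 52787: violated.
The claimed |C| lies above the Hamming bound, so no 5-ary code of length 11 with d ≥ 5 can have 77527 codewords.


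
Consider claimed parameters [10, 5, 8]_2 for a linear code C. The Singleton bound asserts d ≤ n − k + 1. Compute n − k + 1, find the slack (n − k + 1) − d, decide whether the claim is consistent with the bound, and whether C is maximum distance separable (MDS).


Singleton RHS = n − k + 1 = 6, slack = -2, bound violated (no such code; not MDS).

Singleton bound: d ≤ n − k + 1.
Here n = 10, k = 5, so n − k + 1 = 6.
Given d = 8, check d ≤ 6: NO.
Slack = (n − k + 1) − d = -2.
The slack is negative: d = 8 exceeds n − k + 1 = 6 by 2, so the Singleton bound is violated and no linear [10, 5, 8]_2 code can exist. In particular it is not MDS (MDS requires d = n − k + 1 exactly).
Description: the claimed parameters are [10, 5, 8]_2; such a code would be impossible (violates the Singleton bound).


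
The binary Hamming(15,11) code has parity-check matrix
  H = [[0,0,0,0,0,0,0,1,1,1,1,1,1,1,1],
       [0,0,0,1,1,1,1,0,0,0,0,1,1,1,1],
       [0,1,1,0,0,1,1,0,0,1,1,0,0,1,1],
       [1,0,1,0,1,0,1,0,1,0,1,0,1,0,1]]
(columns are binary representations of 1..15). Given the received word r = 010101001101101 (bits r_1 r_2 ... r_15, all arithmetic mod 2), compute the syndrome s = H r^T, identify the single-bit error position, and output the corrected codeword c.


s = (1, 1, 0, 1)^T, error position = 13, corrected codeword c = 010101001101001

Compute s = H r^T mod 2 one row at a time:
  s_1 = 0 + 1 + 1 + 0 + 1 + 1 + 0 + 1 = 5 ≡ 1 (mod 2).
  s_2 = 1 + 0 + 1 + 0 + 1 + 1 + 0 + 1 = 5 ≡ 1 (mod 2).
  s_3 = 1 + 0 + 1 + 0 + 1 + 0 + 0 + 1 = 4 ≡ 0 (mod 2).
  s_4 = 0 + 0 + 0 + 0 + 1 + 0 + 1 + 1 = 3 ≡ 1 (mod 2).
s = (1, 1, 0, 1)^T — this equals column 13 of H (binary 1101), so error is at position 13.
Correct: flip bit 13 of r = 010101001101101 to get c = 010101001101001.


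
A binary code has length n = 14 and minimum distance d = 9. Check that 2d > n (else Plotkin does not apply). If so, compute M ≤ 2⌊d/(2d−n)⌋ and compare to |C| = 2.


Plotkin bound M ≤ 4; given |C| = 2 ≤ bound (satisfied).

Check applicability: 2d = 18, n = 14.
2d − n = 4 > 0, so Plotkin applies.
Compute d/(2d−n) = 9/4 ≈ 2.2500.
⌊d/(2d−n)⌋ = 2.
Plotkin bound: M ≤ 2·2 = 4.
Given |C| = 2, check: satisfied.
This |C| is below the Plotkin bound.


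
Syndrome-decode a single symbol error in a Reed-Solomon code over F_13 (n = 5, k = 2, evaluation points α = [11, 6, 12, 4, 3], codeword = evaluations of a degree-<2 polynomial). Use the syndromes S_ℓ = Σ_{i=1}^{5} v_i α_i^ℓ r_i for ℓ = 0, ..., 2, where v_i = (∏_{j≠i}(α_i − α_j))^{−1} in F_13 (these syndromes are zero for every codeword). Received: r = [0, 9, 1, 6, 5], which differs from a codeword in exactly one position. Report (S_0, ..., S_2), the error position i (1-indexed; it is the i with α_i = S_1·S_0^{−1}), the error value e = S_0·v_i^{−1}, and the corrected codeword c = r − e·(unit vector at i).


S = (6, 10, 8), error at position 2, error magnitude e = 1, c = [0, 8, 1, 6, 5].

Step 1: column multipliers v_i = (∏_{j≠i}(α_i − α_j))^{−1} mod 13.
  i = 1 (α = 11): (11−6)(11−12)(11−4)(11−3) = 5·(−1)·7·8 = −280 ≡ 6, so v_1 = 6^{−1} = 11 (mod 13).
  i = 2 (α = 6): (6−11)(6−12)(6−4)(6−3) = (−5)·(−6)·2·3 = 180 ≡ 11, so v_2 = 11^{−1} = 6 (mod 13).
  i = 3 (α = 12): (12−11)(12−6)(12−4)(12−3) = 1·6·8·9 = 432 ≡ 3, so v_3 = 3^{−1} = 9 (mod 13).
  i = 4 (α = 4): (4−11)(4−6)(4−12)(4−3) = (−7)·(−2)·(−8)·1 = −112 ≡ 5, so v_4 = 5^{−1} = 8 (mod 13).
  i = 5 (α = 3): (3−11)(3−6)(3−12)(3−4) = (−8)·(−3)·(−9)·(−1) = 216 ≡ 8, so v_5 = 8^{−1} = 5 (mod 13).
  v = [11, 6, 9, 8, 5].
Step 2: syndromes of r = [0, 9, 1, 6, 5] (all sums mod 13).
  S_0 = Σ v_i r_i = 11·0 + 6·9 + 9·1 + 8·6 + 5·5 = 136 ≡ 6.
  S_1 = Σ v_i α_i r_i = 11·11·0 + 6·6·9 + 9·12·1 + 8·4·6 + 5·3·5 = 699 ≡ 10.
  α_i^2 mod 13 = [4, 10, 1, 3, 9].
  S_2 = Σ v_i α_i^2 r_i = 11·4·0 + 6·10·9 + 9·1·1 + 8·3·6 + 5·9·5 = 918 ≡ 8.
  S = (6, 10, 8) ≠ 0, so r is not a codeword (an error is present).
Step 3: locate the error. For a single error e at position i, S_ℓ = v_i·e·α_i^ℓ, so α_err = S_1/S_0.
  S_0^{−1} = 6^{−1} = 11 (mod 13), so α_err = 10·11 = 110 ≡ 6 = α_2. Error position i = 2.
  Consistency check: S_2/S_1 = 8·4 = 32 ≡ 6 = α_err ✓ (single-error assumption holds).
Step 4: error magnitude e = S_0/v_2 = S_0·∏_{j≠2}(α_2 − α_j) = 6·11 = 66 ≡ 1 (mod 13).
Step 5: correct position 2: c_2 = r_2 − e = 9 − 1 ≡ 8 (mod 13). Hence c = [0, 8, 1, 6, 5].
  Check: interpolating c through the α_i gives m(x) = 2 + 1·x (degree < 2) with m(α_i) = c_i for every i, so c is indeed a codeword.


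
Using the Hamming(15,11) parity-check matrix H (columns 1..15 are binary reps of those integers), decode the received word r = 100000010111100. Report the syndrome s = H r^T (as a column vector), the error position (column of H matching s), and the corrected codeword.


s = (1, 0, 0, 1)^T, error position = 9, corrected codeword c = 100000011111100

Compute s = H r^T mod 2 one row at a time:
  s_1 = 1 + 0 + 1 + 1 + 1 + 1 + 0 + 0 = 5 ≡ 1 (mod 2).
  s_2 = 0 + 0 + 0 + 0 + 1 + 1 + 0 + 0 = 2 ≡ 0 (mod 2).
  s_3 = 0 + 0 + 0 + 0 + 1 + 1 + 0 + 0 = 2 ≡ 0 (mod 2).
  s_4 = 1 + 0 + 0 + 0 + 0 + 1 + 1 + 0 = 3 ≡ 1 (mod 2).
s = (1, 0, 0, 1)^T — this equals column 9 of H (binary 1001), so error is at position 9.
Correct: flip bit 9 of r = 100000010111100 to get c = 100000011111100.


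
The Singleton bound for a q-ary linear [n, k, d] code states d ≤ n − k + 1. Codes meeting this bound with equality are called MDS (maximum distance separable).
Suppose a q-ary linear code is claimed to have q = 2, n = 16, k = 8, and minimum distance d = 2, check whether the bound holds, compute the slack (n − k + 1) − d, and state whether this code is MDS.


Singleton RHS = n − k + 1 = 9, slack = 7, bound satisfied, not MDS.

Singleton bound: d ≤ n − k + 1.
Here n = 16, k = 8, so n − k + 1 = 9.
Given d = 2, check d ≤ 9: YES.
Slack = (n − k + 1) − d = 7.
The code is NOT MDS (slack = 7 > 0).
Description: the claimed parameters are [16, 8, 2]_2; such a code would be non-MDS.


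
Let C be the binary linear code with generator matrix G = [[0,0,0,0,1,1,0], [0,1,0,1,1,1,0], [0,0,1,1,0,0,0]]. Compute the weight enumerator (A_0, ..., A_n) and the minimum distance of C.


Weight distribution: A_0 = 1, A_2 = 4, A_4 = 3. Minimum distance d = 2.

Enumerate all 2^3 = 8 messages m ∈ F_2^3.
For each, compute codeword c = mG in F_2^7, then tally its weight.
  m = 000 → c = 0000000, weight = 0.
  m = 100 → c = 0000110, weight = 2.
  m = 010 → c = 0101110, weight = 4.
  m = 110 → c = 0101000, weight = 2.
  m = 001 → c = 0011000, weight = 2.
  m = 101 → c = 0011110, weight = 4.
  m = 011 → c = 0110110, weight = 4.
  m = 111 → c = 0110000, weight = 2.
Tally weights:
  weight 0: 1 codewords.
  weight 2: 4 codewords.
  weight 4: 3 codewords.
Minimum distance d = smallest w > 0 with A_w > 0 = 2.
Sanity: Σ A_w = 8 = 2^3 = 8 ✓.


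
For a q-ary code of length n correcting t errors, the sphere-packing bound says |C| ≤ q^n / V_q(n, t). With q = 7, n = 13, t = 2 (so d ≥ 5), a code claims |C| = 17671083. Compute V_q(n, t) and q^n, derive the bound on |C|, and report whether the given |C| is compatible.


V_q(n, t) = 2887, q^n = 96889010407, Hamming bound = 33560446, |C| = 17671083 ≤ bound (satisfied).

Step 1: Compute V_q(n, t) = Σ_{j=0}^2 C(n, j) (q−1)^j.
  j = 0: C(13,0)·(6)^0 = 1·1 = 1.
  j = 1: C(13,1)·(6)^1 = 13·6 = 78.
  j = 2: C(13,2)·(6)^2 = 78·36 = 2808.
  V_q(n, t) = 1 + 78 + 2808 = 2887.
Step 2: q^n = 7^13 = 96889010407.
Step 3: Hamming bound ⌊q^n / V_q(n,t)⌋ = ⌊96889010407/2887⌋ = 33560446.
Step 4: Compare |C| = 17671083 to 33560446: satisfied.
The claimed |C| lies below the Hamming bound.


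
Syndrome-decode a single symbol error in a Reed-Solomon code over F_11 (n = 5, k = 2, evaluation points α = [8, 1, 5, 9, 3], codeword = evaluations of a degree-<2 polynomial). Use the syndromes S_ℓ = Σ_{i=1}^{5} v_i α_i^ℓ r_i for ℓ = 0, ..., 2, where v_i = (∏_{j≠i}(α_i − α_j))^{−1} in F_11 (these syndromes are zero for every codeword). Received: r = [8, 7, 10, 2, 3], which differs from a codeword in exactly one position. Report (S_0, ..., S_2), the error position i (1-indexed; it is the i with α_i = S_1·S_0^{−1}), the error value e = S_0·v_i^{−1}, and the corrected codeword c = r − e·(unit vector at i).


S = (3, 2, 5), error at position 1, error magnitude e = 4, c = [4, 7, 10, 2, 3].

Step 1: column multipliers v_i = (∏_{j≠i}(α_i − α_j))^{−1} mod 11.
  i = 1 (α = 8): (8−1)(8−5)(8−9)(8−3) = 7·3·(−1)·5 = −105 ≡ 5, so v_1 = 5^{−1} = 9 (mod 11).
  i = 2 (α = 1): (1−8)(1−5)(1−9)(1−3) = (−7)·(−4)·(−8)·(−2) = 448 ≡ 8, so v_2 = 8^{−1} = 7 (mod 11).
  i = 3 (α = 5): (5−8)(5−1)(5−9)(5−3) = (−3)·4·(−4)·2 = 96 ≡ 8, so v_3 = 8^{−1} = 7 (mod 11).
  i = 4 (α = 9): (9−8)(9−1)(9−5)(9−3) = 1·8·4·6 = 192 ≡ 5, so v_4 = 5^{−1} = 9 (mod 11).
  i = 5 (α = 3): (3−8)(3−1)(3−5)(3−9) = (−5)·2·(−2)·(−6) = −120 ≡ 1, so v_5 = 1^{−1} = 1 (mod 11).
  v = [9, 7, 7, 9, 1].
Step 2: syndromes of r = [8, 7, 10, 2, 3] (all sums mod 11).
  S_0 = Σ v_i r_i = 9·8 + 7·7 + 7·10 + 9·2 + 1·3 = 212 ≡ 3.
  S_1 = Σ v_i α_i r_i = 9·8·8 + 7·1·7 + 7·5·10 + 9·9·2 + 1·3·3 = 1146 ≡ 2.
  α_i^2 mod 11 = [9, 1, 3, 4, 9].
  S_2 = Σ v_i α_i^2 r_i = 9·9·8 + 7·1·7 + 7·3·10 + 9·4·2 + 1·9·3 = 1006 ≡ 5.
  S = (3, 2, 5) ≠ 0, so r is not a codeword (an error is present).
Step 3: locate the error. For a single error e at position i, S_ℓ = v_i·e·α_i^ℓ, so α_err = S_1/S_0.
  S_0^{−1} = 3^{−1} = 4 (mod 11), so α_err = 2·4 = 8 ≡ 8 = α_1. Error position i = 1.
  Consistency check: S_2/S_1 = 5·6 = 30 ≡ 8 = α_err ✓ (single-error assumption holds).
Step 4: error magnitude e = S_0/v_1 = S_0·∏_{j≠1}(α_1 − α_j) = 3·5 = 15 ≡ 4 (mod 11).
Step 5: correct position 1: c_1 = r_1 − e = 8 − 4 ≡ 4 (mod 11). Hence c = [4, 7, 10, 2, 3].
  Check: interpolating c through the α_i gives m(x) = 9 + 9·x (degree < 2) with m(α_i) = c_i for every i, so c is indeed a codeword.


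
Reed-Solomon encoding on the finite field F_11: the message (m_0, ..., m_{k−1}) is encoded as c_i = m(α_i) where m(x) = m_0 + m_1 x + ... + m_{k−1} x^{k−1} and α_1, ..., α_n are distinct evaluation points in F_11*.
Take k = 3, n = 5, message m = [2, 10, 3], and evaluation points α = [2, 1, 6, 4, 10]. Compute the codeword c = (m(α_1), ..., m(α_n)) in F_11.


c = [1, 4, 5, 2, 6]

Message polynomial: m(x) = 2 + 10·x + 3·x^2 (mod 11).
For each evaluation point α_i, compute m(α_i) mod 11:
  α_1 = 2: Horner steps 3 → 5 → 1, so m(2) = 1.
  α_2 = 1: Horner steps 3 → 2 → 4, so m(1) = 4.
  α_3 = 6: Horner steps 3 → 6 → 5, so m(6) = 5.
  α_4 = 4: Horner steps 3 → 0 → 2, so m(4) = 2.
  α_5 = 10: Horner steps 3 → 7 → 6, so m(10) = 6.
Codeword c = [1, 4, 5, 2, 6] ∈ F_11^5.


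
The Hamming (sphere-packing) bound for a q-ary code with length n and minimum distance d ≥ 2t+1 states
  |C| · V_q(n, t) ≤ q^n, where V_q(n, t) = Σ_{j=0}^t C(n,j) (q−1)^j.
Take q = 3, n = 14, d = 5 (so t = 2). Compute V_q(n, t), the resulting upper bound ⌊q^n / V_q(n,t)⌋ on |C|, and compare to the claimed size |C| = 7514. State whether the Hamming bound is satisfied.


V_q(n, t) = 393, q^n = 4782969, Hamming bound = 12170, |C| = 7514 ≤ bound (satisfied).

Step 1: Compute V_q(n, t) = Σ_{j=0}^2 C(n, j) (q−1)^j.
  j = 0: C(14,0)·(2)^0 = 1·1 = 1.
  j = 1: C(14,1)·(2)^1 = 14·2 = 28.
  j = 2: C(14,2)·(2)^2 = 91·4 = 364.
  V_q(n, t) = 1 + 28 + 364 = 393.
Step 2: q^n = 3^14 = 4782969.
Step 3: Hamming bound ⌊q^n / V_q(n,t)⌋ = ⌊4782969/393⌋ = 12170.
Step 4: Compare |C| = 7514 to 12170: satisfied.
The claimed |C| lies below the Hamming bound.


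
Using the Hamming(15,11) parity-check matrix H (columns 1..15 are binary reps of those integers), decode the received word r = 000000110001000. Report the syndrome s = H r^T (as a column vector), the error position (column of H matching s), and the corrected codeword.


s = (0, 0, 1, 1)^T, error position = 3, corrected codeword c = 001000110001000

Compute s = H r^T mod 2 one row at a time:
  s_1 = 1 + 0 + 0 + 0 + 1 + 0 + 0 + 0 = 2 ≡ 0 (mod 2).
  s_2 = 0 + 0 + 0 + 1 + 1 + 0 + 0 + 0 = 2 ≡ 0 (mod 2).
  s_3 = 0 + 0 + 0 + 1 + 0 + 0 + 0 + 0 = 1 ≡ 1 (mod 2).
  s_4 = 0 + 0 + 0 + 1 + 0 + 0 + 0 + 0 = 1 ≡ 1 (mod 2).
s = (0, 0, 1, 1)^T — this equals column 3 of H (binary 0011), so error is at position 3.
Correct: flip bit 3 of r = 000000110001000 to get c = 001000110001000.


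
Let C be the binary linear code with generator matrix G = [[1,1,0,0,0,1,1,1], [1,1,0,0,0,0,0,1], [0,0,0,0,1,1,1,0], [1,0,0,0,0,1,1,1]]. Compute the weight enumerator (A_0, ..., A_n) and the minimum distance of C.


Weight distribution: A_0 = 1, A_1 = 2, A_2 = 3, A_3 = 4, A_4 = 3, A_5 = 2, A_6 = 1. Minimum distance d = 1.

Enumerate all 2^4 = 16 messages m ∈ F_2^4.
For each, compute codeword c = mG in F_2^8, then tally its weight.
  m = 0000 → c = 00000000, weight = 0.
  m = 1000 → c = 11000111, weight = 5.
  m = 0100 → c = 11000001, weight = 3.
  m = 1100 → c = 00000110, weight = 2.
  m = 0010 → c = 00001110, weight = 3.
  m = 1010 → c = 11001001, weight = 4.
  m = 0110 → c = 11001111, weight = 6.
  m = 1110 → c = 00001000, weight = 1.
  m = 0001 → c = 10000111, weight = 4.
  m = 1001 → c = 01000000, weight = 1.
  m = 0101 → c = 01000110, weight = 3.
  m = 1101 → c = 10000001, weight = 2.
  m = 0011 → c = 10001001, weight = 3.
  m = 1011 → c = 01001110, weight = 4.
  m = 0111 → c = 01001000, weight = 2.
  m = 1111 → c = 10001111, weight = 5.
Tally weights:
  weight 0: 1 codewords.
  weight 1: 2 codewords.
  weight 2: 3 codewords.
  weight 3: 4 codewords.
  weight 4: 3 codewords.
  weight 5: 2 codewords.
  weight 6: 1 codewords.
Minimum distance d = smallest w > 0 with A_w > 0 = 1.
Sanity: Σ A_w = 16 = 2^4 = 16 ✓.


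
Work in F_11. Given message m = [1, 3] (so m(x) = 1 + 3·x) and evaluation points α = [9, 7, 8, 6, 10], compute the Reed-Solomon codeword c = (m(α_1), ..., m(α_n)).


c = [6, 0, 3, 8, 9]

Message polynomial: m(x) = 1 + 3·x (mod 11).
For each evaluation point α_i, compute m(α_i) mod 11:
  α_1 = 9: Horner steps 3 → 6, so m(9) = 6.
  α_2 = 7: Horner steps 3 → 0, so m(7) = 0.
  α_3 = 8: Horner steps 3 → 3, so m(8) = 3.
  α_4 = 6: Horner steps 3 → 8, so m(6) = 8.
  α_5 = 10: Horner steps 3 → 9, so m(10) = 9.
Codeword c = [6, 0, 3, 8, 9] ∈ F_11^5.


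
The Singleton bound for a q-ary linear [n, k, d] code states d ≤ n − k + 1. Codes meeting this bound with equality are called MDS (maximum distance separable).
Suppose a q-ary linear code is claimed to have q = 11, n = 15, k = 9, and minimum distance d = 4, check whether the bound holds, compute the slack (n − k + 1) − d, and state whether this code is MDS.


Singleton RHS = n − k + 1 = 7, slack = 3, bound satisfied, not MDS.

Singleton bound: d ≤ n − k + 1.
Here n = 15, k = 9, so n − k + 1 = 7.
Given d = 4, check d ≤ 7: YES.
Slack = (n − k + 1) − d = 3.
The code is NOT MDS (slack = 3 > 0).
Description: the claimed parameters are [15, 9, 4]_11; such a code would be non-MDS.


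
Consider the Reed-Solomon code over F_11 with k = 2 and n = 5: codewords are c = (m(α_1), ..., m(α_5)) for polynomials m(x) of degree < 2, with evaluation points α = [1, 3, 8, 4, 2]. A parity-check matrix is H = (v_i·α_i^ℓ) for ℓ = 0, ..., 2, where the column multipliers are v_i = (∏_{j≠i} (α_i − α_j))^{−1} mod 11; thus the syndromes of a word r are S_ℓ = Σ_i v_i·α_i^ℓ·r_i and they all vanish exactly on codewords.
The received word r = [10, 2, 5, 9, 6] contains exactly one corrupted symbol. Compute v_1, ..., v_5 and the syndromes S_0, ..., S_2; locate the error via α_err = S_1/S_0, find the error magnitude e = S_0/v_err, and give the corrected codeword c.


S = (3, 2, 5), error at position 3, error magnitude e = 1, c = [10, 2, 4, 9, 6].

Step 1: column multipliers v_i = (∏_{j≠i}(α_i − α_j))^{−1} mod 11.
  i = 1 (α = 1): (1−3)(1−8)(1−4)(1−2) = (−2)·(−7)·(−3)·(−1) = 42 ≡ 9, so v_1 = 9^{−1} = 5 (mod 11).
  i = 2 (α = 3): (3−1)(3−8)(3−4)(3−2) = 2·(−5)·(−1)·1 = 10 ≡ 10, so v_2 = 10^{−1} = 10 (mod 11).
  i = 3 (α = 8): (8−1)(8−3)(8−4)(8−2) = 7·5·4·6 = 840 ≡ 4, so v_3 = 4^{−1} = 3 (mod 11).
  i = 4 (α = 4): (4−1)(4−3)(4−8)(4−2) = 3·1·(−4)·2 = −24 ≡ 9, so v_4 = 9^{−1} = 5 (mod 11).
  i = 5 (α = 2): (2−1)(2−3)(2−8)(2−4) = 1·(−1)·(−6)·(−2) = −12 ≡ 10, so v_5 = 10^{−1} = 10 (mod 11).
  v = [5, 10, 3, 5, 10].
Step 2: syndromes of r = [10, 2, 5, 9, 6] (all sums mod 11).
  S_0 = Σ v_i r_i = 5·10 + 10·2 + 3·5 + 5·9 + 10·6 = 190 ≡ 3.
  S_1 = Σ v_i α_i r_i = 5·1·10 + 10·3·2 + 3·8·5 + 5·4·9 + 10·2·6 = 530 ≡ 2.
  α_i^2 mod 11 = [1, 9, 9, 5, 4].
  S_2 = Σ v_i α_i^2 r_i = 5·1·10 + 10·9·2 + 3·9·5 + 5·5·9 + 10·4·6 = 830 ≡ 5.
  S = (3, 2, 5) ≠ 0, so r is not a codeword (an error is present).
Step 3: locate the error. For a single error e at position i, S_ℓ = v_i·e·α_i^ℓ, so α_err = S_1/S_0.
  S_0^{−1} = 3^{−1} = 4 (mod 11), so α_err = 2·4 = 8 ≡ 8 = α_3. Error position i = 3.
  Consistency check: S_2/S_1 = 5·6 = 30 ≡ 8 = α_err ✓ (single-error assumption holds).
Step 4: error magnitude e = S_0/v_3 = S_0·∏_{j≠3}(α_3 − α_j) = 3·4 = 12 ≡ 1 (mod 11).
Step 5: correct position 3: c_3 = r_3 − e = 5 − 1 ≡ 4 (mod 11). Hence c = [10, 2, 4, 9, 6].
  Check: interpolating c through the α_i gives m(x) = 3 + 7·x (degree < 2) with m(α_i) = c_i for every i, so c is indeed a codeword.


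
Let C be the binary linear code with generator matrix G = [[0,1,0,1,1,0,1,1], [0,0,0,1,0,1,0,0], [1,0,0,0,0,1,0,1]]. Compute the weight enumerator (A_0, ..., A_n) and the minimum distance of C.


Weight distribution: A_0 = 1, A_2 = 1, A_3 = 2, A_4 = 1, A_5 = 2, A_6 = 1. Minimum distance d = 2.

Enumerate all 2^3 = 8 messages m ∈ F_2^3.
For each, compute codeword c = mG in F_2^8, then tally its weight.
  m = 000 → c = 00000000, weight = 0.
  m = 100 → c = 01011011, weight = 5.
  m = 010 → c = 00010100, weight = 2.
  m = 110 → c = 01001111, weight = 5.
  m = 001 → c = 10000101, weight = 3.
  m = 101 → c = 11011110, weight = 6.
  m = 011 → c = 10010001, weight = 3.
  m = 111 → c = 11001010, weight = 4.
Tally weights:
  weight 0: 1 codewords.
  weight 2: 1 codewords.
  weight 3: 2 codewords.
  weight 4: 1 codewords.
  weight 5: 2 codewords.
  weight 6: 1 codewords.
Minimum distance d = smallest w > 0 with A_w > 0 = 2.
Sanity: Σ A_w = 8 = 2^3 = 8 ✓.


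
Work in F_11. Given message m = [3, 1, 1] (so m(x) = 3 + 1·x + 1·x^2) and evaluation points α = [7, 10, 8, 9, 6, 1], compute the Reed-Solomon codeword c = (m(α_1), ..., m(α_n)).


c = [4, 3, 9, 5, 1, 5]

Message polynomial: m(x) = 3 + 1·x + 1·x^2 (mod 11).
For each evaluation point α_i, compute m(α_i) mod 11:
  α_1 = 7: Horner steps 1 → 8 → 4, so m(7) = 4.
  α_2 = 10: Horner steps 1 → 0 → 3, so m(10) = 3.
  α_3 = 8: Horner steps 1 → 9 → 9, so m(8) = 9.
  α_4 = 9: Horner steps 1 → 10 → 5, so m(9) = 5.
  α_5 = 6: Horner steps 1 → 7 → 1, so m(6) = 1.
  α_6 = 1: Horner steps 1 → 2 → 5, so m(1) = 5.
Codeword c = [4, 3, 9, 5, 1, 5] ∈ F_11^6.


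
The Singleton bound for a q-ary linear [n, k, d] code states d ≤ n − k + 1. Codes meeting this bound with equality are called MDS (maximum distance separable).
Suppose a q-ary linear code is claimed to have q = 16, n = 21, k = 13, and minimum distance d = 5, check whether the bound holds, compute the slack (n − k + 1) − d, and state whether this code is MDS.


Singleton RHS = n − k + 1 = 9, slack = 4, bound satisfied, not MDS.

Singleton bound: d ≤ n − k + 1.
Here n = 21, k = 13, so n − k + 1 = 9.
Given d = 5, check d ≤ 9: YES.
Slack = (n − k + 1) − d = 4.
The code is NOT MDS (slack = 4 > 0).
Description: the claimed parameters are [21, 13, 5]_16; such a code would be non-MDS.


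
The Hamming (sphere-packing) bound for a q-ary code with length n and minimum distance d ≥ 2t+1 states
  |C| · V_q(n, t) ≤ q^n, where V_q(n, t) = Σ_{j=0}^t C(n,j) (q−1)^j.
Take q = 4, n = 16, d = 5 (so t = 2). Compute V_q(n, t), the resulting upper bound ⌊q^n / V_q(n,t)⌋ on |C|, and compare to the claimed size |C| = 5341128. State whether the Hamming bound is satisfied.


V_q(n, t) = 1129, q^n = 4294967296, Hamming bound = 3804222, |C| = 5341128 > bound (violated).

Step 1: Compute V_q(n, t) = Σ_{j=0}^2 C(n, j) (q−1)^j.
  j = 0: C(16,0)·(3)^0 = 1·1 = 1.
  j = 1: C(16,1)·(3)^1 = 16·3 = 48.
  j = 2: C(16,2)·(3)^2 = 120·9 = 1080.
  V_q(n, t) = 1 + 48 + 1080 = 1129.
Step 2: q^n = 4^16 = 4294967296.
Step 3: Hamming bound ⌊q^n / V_q(n,t)⌋ = ⌊4294967296/1129⌋ = 3804222.
Step 4: Compare |C| = 5341128 to 3804222: violated.
The claimed |C| lies above the Hamming bound, so no 4-ary code of length 16 with d ≥ 5 can have 5341128 codewords.


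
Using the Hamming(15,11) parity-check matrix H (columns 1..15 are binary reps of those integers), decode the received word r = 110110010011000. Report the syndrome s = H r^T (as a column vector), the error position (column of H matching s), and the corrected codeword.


s = (1, 1, 0, 1)^T, error position = 13, corrected codeword c = 110110010011100

Compute s = H r^T mod 2 one row at a time:
  s_1 = 1 + 0 + 0 + 1 + 1 + 0 + 0 + 0 = 3 ≡ 1 (mod 2).
  s_2 = 1 + 1 + 0 + 0 + 1 + 0 + 0 + 0 = 3 ≡ 1 (mod 2).
  s_3 = 1 + 0 + 0 + 0 + 0 + 1 + 0 + 0 = 2 ≡ 0 (mod 2).
  s_4 = 1 + 0 + 1 + 0 + 0 + 1 + 0 + 0 = 3 ≡ 1 (mod 2).
s = (1, 1, 0, 1)^T — this equals column 13 of H (binary 1101), so error is at position 13.
Correct: flip bit 13 of r = 110110010011000 to get c = 110110010011100.


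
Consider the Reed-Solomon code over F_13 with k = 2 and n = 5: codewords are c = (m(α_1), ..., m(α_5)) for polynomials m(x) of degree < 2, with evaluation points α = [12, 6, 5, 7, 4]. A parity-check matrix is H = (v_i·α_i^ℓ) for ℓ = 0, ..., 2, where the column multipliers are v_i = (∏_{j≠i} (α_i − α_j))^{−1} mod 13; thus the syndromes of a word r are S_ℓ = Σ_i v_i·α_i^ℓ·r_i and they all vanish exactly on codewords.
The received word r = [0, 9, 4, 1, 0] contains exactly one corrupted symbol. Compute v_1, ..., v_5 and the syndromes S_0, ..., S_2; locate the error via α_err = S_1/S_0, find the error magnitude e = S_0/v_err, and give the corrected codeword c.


S = (3, 12, 9), error at position 5, error magnitude e = 1, c = [0, 9, 4, 1, 12].

Step 1: column multipliers v_i = (∏_{j≠i}(α_i − α_j))^{−1} mod 13.
  i = 1 (α = 12): (12−6)(12−5)(12−7)(12−4) = 6·7·5·8 = 1680 ≡ 3, so v_1 = 3^{−1} = 9 (mod 13).
  i = 2 (α = 6): (6−12)(6−5)(6−7)(6−4) = (−6)·1·(−1)·2 = 12 ≡ 12, so v_2 = 12^{−1} = 12 (mod 13).
  i = 3 (α = 5): (5−12)(5−6)(5−7)(5−4) = (−7)·(−1)·(−2)·1 = −14 ≡ 12, so v_3 = 12^{−1} = 12 (mod 13).
  i = 4 (α = 7): (7−12)(7−6)(7−5)(7−4) = (−5)·1·2·3 = −30 ≡ 9, so v_4 = 9^{−1} = 3 (mod 13).
  i = 5 (α = 4): (4−12)(4−6)(4−5)(4−7) = (−8)·(−2)·(−1)·(−3) = 48 ≡ 9, so v_5 = 9^{−1} = 3 (mod 13).
  v = [9, 12, 12, 3, 3].
Step 2: syndromes of r = [0, 9, 4, 1, 0] (all sums mod 13).
  S_0 = Σ v_i r_i = 9·0 + 12·9 + 12·4 + 3·1 + 3·0 = 159 ≡ 3.
  S_1 = Σ v_i α_i r_i = 9·12·0 + 12·6·9 + 12·5·4 + 3·7·1 + 3·4·0 = 909 ≡ 12.
  α_i^2 mod 13 = [1, 10, 12, 10, 3].
  S_2 = Σ v_i α_i^2 r_i = 9·1·0 + 12·10·9 + 12·12·4 + 3·10·1 + 3·3·0 = 1686 ≡ 9.
  S = (3, 12, 9) ≠ 0, so r is not a codeword (an error is present).
Step 3: locate the error. For a single error e at position i, S_ℓ = v_i·e·α_i^ℓ, so α_err = S_1/S_0.
  S_0^{−1} = 3^{−1} = 9 (mod 13), so α_err = 12·9 = 108 ≡ 4 = α_5. Error position i = 5.
  Consistency check: S_2/S_1 = 9·12 = 108 ≡ 4 = α_err ✓ (single-error assumption holds).
Step 4: error magnitude e = S_0/v_5 = S_0·∏_{j≠5}(α_5 − α_j) = 3·9 = 27 ≡ 1 (mod 13).
Step 5: correct position 5: c_5 = r_5 − e = 0 − 1 ≡ 12 (mod 13). Hence c = [0, 9, 4, 1, 12].
  Check: interpolating c through the α_i gives m(x) = 5 + 5·x (degree < 2) with m(α_i) = c_i for every i, so c is indeed a codeword.


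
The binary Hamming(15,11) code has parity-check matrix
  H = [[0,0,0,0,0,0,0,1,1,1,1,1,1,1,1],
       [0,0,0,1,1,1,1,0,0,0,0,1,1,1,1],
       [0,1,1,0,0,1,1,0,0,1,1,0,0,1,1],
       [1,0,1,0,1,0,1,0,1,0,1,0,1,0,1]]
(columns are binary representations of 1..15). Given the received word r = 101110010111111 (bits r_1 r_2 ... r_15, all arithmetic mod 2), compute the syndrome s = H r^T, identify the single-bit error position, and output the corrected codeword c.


s = (1, 0, 1, 0)^T, error position = 10, corrected codeword c = 101110010011111

Compute s = H r^T mod 2 one row at a time:
  s_1 = 1 + 0 + 1 + 1 + 1 + 1 + 1 + 1 = 7 ≡ 1 (mod 2).
  s_2 = 1 + 1 + 0 + 0 + 1 + 1 + 1 + 1 = 6 ≡ 0 (mod 2).
  s_3 = 0 + 1 + 0 + 0 + 1 + 1 + 1 + 1 = 5 ≡ 1 (mod 2).
  s_4 = 1 + 1 + 1 + 0 + 0 + 1 + 1 + 1 = 6 ≡ 0 (mod 2).
s = (1, 0, 1, 0)^T — this equals column 10 of H (binary 1010), so error is at position 10.
Correct: flip bit 10 of r = 101110010111111 to get c = 101110010011111.


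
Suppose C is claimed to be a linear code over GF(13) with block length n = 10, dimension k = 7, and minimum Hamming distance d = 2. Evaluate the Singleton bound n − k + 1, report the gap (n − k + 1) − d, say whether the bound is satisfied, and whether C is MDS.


Singleton RHS = n − k + 1 = 4, slack = 2, bound satisfied, not MDS.

Singleton bound: d ≤ n − k + 1.
Here n = 10, k = 7, so n − k + 1 = 4.
Given d = 2, check d ≤ 4: YES.
Slack = (n − k + 1) − d = 2.
The code is NOT MDS (slack = 2 > 0).
Description: the claimed parameters are [10, 7, 2]_13; such a code would be non-MDS.


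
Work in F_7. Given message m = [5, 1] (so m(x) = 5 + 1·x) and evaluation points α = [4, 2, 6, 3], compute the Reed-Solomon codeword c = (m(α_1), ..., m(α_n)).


c = [2, 0, 4, 1]

Message polynomial: m(x) = 5 + 1·x (mod 7).
For each evaluation point α_i, compute m(α_i) mod 7:
  α_1 = 4: Horner steps 1 → 2, so m(4) = 2.
  α_2 = 2: Horner steps 1 → 0, so m(2) = 0.
  α_3 = 6: Horner steps 1 → 4, so m(6) = 4.
  α_4 = 3: Horner steps 1 → 1, so m(3) = 1.
Codeword c = [2, 0, 4, 1] ∈ F_7^4.


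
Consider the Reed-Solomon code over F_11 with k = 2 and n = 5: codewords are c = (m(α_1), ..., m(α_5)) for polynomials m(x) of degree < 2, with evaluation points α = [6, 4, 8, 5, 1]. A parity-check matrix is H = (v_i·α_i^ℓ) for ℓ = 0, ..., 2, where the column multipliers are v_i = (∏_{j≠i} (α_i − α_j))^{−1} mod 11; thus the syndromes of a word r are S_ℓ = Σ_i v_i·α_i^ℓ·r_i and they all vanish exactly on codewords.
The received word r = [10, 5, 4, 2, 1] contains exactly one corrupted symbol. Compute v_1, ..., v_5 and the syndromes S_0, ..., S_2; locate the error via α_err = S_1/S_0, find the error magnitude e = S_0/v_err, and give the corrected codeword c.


S = (10, 10, 10), error at position 5, error magnitude e = 9, c = [10, 5, 4, 2, 3].

Step 1: column multipliers v_i = (∏_{j≠i}(α_i − α_j))^{−1} mod 11.
  i = 1 (α = 6): (6−4)(6−8)(6−5)(6−1) = 2·(−2)·1·5 = −20 ≡ 2, so v_1 = 2^{−1} = 6 (mod 11).
  i = 2 (α = 4): (4−6)(4−8)(4−5)(4−1) = (−2)·(−4)·(−1)·3 = −24 ≡ 9, so v_2 = 9^{−1} = 5 (mod 11).
  i = 3 (α = 8): (8−6)(8−4)(8−5)(8−1) = 2·4·3·7 = 168 ≡ 3, so v_3 = 3^{−1} = 4 (mod 11).
  i = 4 (α = 5): (5−6)(5−4)(5−8)(5−1) = (−1)·1·(−3)·4 = 12 ≡ 1, so v_4 = 1^{−1} = 1 (mod 11).
  i = 5 (α = 1): (1−6)(1−4)(1−8)(1−5) = (−5)·(−3)·(−7)·(−4) = 420 ≡ 2, so v_5 = 2^{−1} = 6 (mod 11).
  v = [6, 5, 4, 1, 6].
Step 2: syndromes of r = [10, 5, 4, 2, 1] (all sums mod 11).
  S_0 = Σ v_i r_i = 6·10 + 5·5 + 4·4 + 1·2 + 6·1 = 109 ≡ 10.
  S_1 = Σ v_i α_i r_i = 6·6·10 + 5·4·5 + 4·8·4 + 1·5·2 + 6·1·1 = 604 ≡ 10.
  α_i^2 mod 11 = [3, 5, 9, 3, 1].
  S_2 = Σ v_i α_i^2 r_i = 6·3·10 + 5·5·5 + 4·9·4 + 1·3·2 + 6·1·1 = 461 ≡ 10.
  S = (10, 10, 10) ≠ 0, so r is not a codeword (an error is present).
Step 3: locate the error. For a single error e at position i, S_ℓ = v_i·e·α_i^ℓ, so α_err = S_1/S_0.
  S_0^{−1} = 10^{−1} = 10 (mod 11), so α_err = 10·10 = 100 ≡ 1 = α_5. Error position i = 5.
  Consistency check: S_2/S_1 = 10·10 = 100 ≡ 1 = α_err ✓ (single-error assumption holds).
Step 4: error magnitude e = S_0/v_5 = S_0·∏_{j≠5}(α_5 − α_j) = 10·2 = 20 ≡ 9 (mod 11).
Step 5: correct position 5: c_5 = r_5 − e = 1 − 9 ≡ 3 (mod 11). Hence c = [10, 5, 4, 2, 3].
  Check: interpolating c through the α_i gives m(x) = 6 + 8·x (degree < 2) with m(α_i) = c_i for every i, so c is indeed a codeword.


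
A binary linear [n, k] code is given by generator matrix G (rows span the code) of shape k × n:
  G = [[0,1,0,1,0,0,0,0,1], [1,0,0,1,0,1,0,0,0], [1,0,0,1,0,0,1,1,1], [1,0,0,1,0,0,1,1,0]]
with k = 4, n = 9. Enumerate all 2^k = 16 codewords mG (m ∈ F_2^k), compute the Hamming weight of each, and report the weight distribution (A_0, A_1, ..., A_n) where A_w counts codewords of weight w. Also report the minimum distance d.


Weight distribution: A_0 = 1, A_1 = 1, A_2 = 1, A_3 = 4, A_4 = 5, A_5 = 3, A_6 = 1. Minimum distance d = 1.

Enumerate all 2^4 = 16 messages m ∈ F_2^4.
For each, compute codeword c = mG in F_2^9, then tally its weight.
  m = 0000 → c = 000000000, weight = 0.
  m = 1000 → c = 010100001, weight = 3.
  m = 0100 → c = 100101000, weight = 3.
  m = 1100 → c = 110001001, weight = 4.
  m = 0010 → c = 100100111, weight = 5.
  m = 1010 → c = 110000110, weight = 4.
  m = 0110 → c = 000001111, weight = 4.
  m = 1110 → c = 010101110, weight = 5.
  m = 0001 → c = 100100110, weight = 4.
  m = 1001 → c = 110000111, weight = 5.
  m = 0101 → c = 000001110, weight = 3.
  m = 1101 → c = 010101111, weight = 6.
  m = 0011 → c = 000000001, weight = 1.
  m = 1011 → c = 010100000, weight = 2.
  m = 0111 → c = 100101001, weight = 4.
  m = 1111 → c = 110001000, weight = 3.
Tally weights:
  weight 0: 1 codewords.
  weight 1: 1 codewords.
  weight 2: 1 codewords.
  weight 3: 4 codewords.
  weight 4: 5 codewords.
  weight 5: 3 codewords.
  weight 6: 1 codewords.
Minimum distance d = smallest w > 0 with A_w > 0 = 1.
Sanity: Σ A_w = 16 = 2^4 = 16 ✓.
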